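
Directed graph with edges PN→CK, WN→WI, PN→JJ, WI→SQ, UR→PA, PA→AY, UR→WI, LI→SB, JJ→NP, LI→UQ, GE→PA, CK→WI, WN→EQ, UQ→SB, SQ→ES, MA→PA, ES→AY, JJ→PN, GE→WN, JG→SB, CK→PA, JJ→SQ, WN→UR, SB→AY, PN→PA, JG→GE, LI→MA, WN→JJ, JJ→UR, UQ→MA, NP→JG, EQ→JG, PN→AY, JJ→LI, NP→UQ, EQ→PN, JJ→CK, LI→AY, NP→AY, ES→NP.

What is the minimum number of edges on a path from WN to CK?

2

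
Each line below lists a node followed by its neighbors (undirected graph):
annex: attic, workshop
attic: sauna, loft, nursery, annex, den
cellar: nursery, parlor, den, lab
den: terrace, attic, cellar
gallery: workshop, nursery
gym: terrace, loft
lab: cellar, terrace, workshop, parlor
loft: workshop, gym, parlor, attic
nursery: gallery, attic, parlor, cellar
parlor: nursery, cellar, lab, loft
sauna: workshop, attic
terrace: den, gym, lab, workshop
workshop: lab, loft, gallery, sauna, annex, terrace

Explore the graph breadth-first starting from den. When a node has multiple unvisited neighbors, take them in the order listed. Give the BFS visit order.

den → terrace → attic → cellar → gym → lab → workshop → sauna → loft → nursery → annex → parlor → gallery

Visit den; enqueue terrace, attic, cellar → queue [terrace, attic, cellar]
Visit terrace; enqueue gym, lab, workshop → queue [attic, cellar, gym, lab, workshop]
Visit attic; enqueue sauna, loft, nursery, annex → queue [cellar, gym, lab, workshop, sauna, loft, nursery, annex]
Visit cellar; enqueue parlor → queue [gym, lab, workshop, sauna, loft, nursery, annex, parlor]
Visit gym → queue [lab, workshop, sauna, loft, nursery, annex, parlor]
Visit lab → queue [workshop, sauna, loft, nursery, annex, parlor]
Visit workshop; enqueue gallery → queue [sauna, loft, nursery, annex, parlor, gallery]
Visit sauna → queue [loft, nursery, annex, parlor, gallery]
Visit loft → queue [nursery, annex, parlor, gallery]
Visit nursery → queue [annex, parlor, gallery]
Visit annex → queue [parlor, gallery]
Visit parlor → queue [gallery]
Visit gallery → queue []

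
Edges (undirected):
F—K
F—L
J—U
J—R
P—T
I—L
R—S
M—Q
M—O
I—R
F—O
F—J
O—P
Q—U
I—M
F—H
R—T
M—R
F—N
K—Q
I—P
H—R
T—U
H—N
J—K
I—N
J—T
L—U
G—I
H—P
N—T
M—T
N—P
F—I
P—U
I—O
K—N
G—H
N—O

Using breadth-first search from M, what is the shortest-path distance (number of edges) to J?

2

Level 0: M
Level 1: I, O, Q, R, T
Level 2: F, G, H, J, K, L, N, P, S, U
J first appears at level 2.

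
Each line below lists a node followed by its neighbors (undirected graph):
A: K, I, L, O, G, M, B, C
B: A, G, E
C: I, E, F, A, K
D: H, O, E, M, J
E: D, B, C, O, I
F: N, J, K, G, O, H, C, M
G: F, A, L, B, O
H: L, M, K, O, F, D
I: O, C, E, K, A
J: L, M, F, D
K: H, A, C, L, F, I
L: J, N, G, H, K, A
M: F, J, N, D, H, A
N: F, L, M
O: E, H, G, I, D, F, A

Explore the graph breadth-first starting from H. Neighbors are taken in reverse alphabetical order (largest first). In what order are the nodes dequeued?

H O M L K F D I G E A N J C B

Visit H; enqueue O, M, L, K, F, D → queue [O, M, L, K, F, D]
Visit O; enqueue I, G, E, A → queue [M, L, K, F, D, I, G, E, A]
Visit M; enqueue N, J → queue [L, K, F, D, I, G, E, A, N, J]
Visit L → queue [K, F, D, I, G, E, A, N, J]
Visit K; enqueue C → queue [F, D, I, G, E, A, N, J, C]
Visit F → queue [D, I, G, E, A, N, J, C]
Visit D → queue [I, G, E, A, N, J, C]
Visit I → queue [G, E, A, N, J, C]
Visit G; enqueue B → queue [E, A, N, J, C, B]
Visit E → queue [A, N, J, C, B]
Visit A → queue [N, J, C, B]
Visit N → queue [J, C, B]
Visit J → queue [C, B]
Visit C → queue [B]
Visit B → queue []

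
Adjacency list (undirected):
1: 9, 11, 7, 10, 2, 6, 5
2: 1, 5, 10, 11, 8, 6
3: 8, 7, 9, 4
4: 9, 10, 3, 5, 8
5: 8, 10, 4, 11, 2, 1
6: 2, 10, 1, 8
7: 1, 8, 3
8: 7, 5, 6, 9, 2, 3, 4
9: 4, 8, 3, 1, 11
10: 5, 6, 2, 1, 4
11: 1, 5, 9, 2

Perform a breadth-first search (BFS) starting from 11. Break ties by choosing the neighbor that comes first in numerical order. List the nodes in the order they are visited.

Visit 11; enqueue 1, 2, 5, 9 → queue [1, 2, 5, 9]
Visit 1; enqueue 6, 7, 10 → queue [2, 5, 9, 6, 7, 10]
Visit 2; enqueue 8 → queue [5, 9, 6, 7, 10, 8]
Visit 5; enqueue 4 → queue [9, 6, 7, 10, 8, 4]
Visit 9; enqueue 3 → queue [6, 7, 10, 8, 4, 3]
Visit 6 → queue [7, 10, 8, 4, 3]
Visit 7 → queue [10, 8, 4, 3]
Visit 10 → queue [8, 4, 3]
Visit 8 → queue [4, 3]
Visit 4 → queue [3]
Visit 3 → queue []

11 -> 1 -> 2 -> 5 -> 9 -> 6 -> 7 -> 10 -> 8 -> 4 -> 3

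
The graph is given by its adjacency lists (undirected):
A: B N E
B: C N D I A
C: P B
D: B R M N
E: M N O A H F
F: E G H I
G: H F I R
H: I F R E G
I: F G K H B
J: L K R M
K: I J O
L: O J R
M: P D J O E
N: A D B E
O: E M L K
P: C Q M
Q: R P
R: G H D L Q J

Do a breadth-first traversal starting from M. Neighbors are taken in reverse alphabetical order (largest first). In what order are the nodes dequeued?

M, P, O, J, E, D, Q, C, L, K, R, N, H, F, A, B, I, G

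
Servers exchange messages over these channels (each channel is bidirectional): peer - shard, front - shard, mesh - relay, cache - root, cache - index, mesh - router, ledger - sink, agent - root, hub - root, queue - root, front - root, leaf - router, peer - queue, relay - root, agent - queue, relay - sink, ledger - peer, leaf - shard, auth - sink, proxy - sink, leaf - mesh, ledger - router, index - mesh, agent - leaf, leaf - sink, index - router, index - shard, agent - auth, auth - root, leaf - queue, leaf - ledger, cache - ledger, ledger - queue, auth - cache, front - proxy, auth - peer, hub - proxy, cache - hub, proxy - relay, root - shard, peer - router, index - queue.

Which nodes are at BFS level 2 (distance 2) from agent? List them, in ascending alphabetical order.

Level 0: agent
Level 1: auth, leaf, queue, root
Level 2: cache, front, hub, index, ledger, mesh, peer, relay, router, shard, sink
Level 3: proxy

cache, front, hub, index, ledger, mesh, peer, relay, router, shard, sink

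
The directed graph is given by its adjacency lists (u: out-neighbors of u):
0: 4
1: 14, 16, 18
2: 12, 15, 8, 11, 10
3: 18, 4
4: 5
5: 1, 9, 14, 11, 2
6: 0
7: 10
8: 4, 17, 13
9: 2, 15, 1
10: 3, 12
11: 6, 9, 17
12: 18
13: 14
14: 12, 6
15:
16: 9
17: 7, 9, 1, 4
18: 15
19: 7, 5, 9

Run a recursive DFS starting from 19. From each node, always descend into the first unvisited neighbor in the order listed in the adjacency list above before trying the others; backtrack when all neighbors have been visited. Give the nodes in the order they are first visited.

Visit 19
19 → 7
7 → 10
10 → 3
3 → 18
18 → 15
3 → 4
4 → 5
5 → 1
1 → 14
14 → 12
14 → 6
6 → 0
1 → 16
16 → 9
9 → 2
2 → 8
8 → 17
8 → 13
2 → 11

19 7 10 3 18 15 4 5 1 14 12 6 0 16 9 2 8 17 13 11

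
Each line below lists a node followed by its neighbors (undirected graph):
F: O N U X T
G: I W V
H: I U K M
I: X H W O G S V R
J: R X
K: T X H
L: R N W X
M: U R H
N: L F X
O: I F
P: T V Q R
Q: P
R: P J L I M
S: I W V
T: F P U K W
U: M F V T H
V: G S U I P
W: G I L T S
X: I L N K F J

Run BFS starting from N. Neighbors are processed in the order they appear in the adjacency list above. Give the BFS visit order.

N -> L -> F -> X -> R -> W -> O -> U -> T -> I -> K -> J -> P -> M -> G -> S -> V -> H -> Q

Visit N; enqueue L, F, X → queue [L, F, X]
Visit L; enqueue R, W → queue [F, X, R, W]
Visit F; enqueue O, U, T → queue [X, R, W, O, U, T]
Visit X; enqueue I, K, J → queue [R, W, O, U, T, I, K, J]
Visit R; enqueue P, M → queue [W, O, U, T, I, K, J, P, M]
Visit W; enqueue G, S → queue [O, U, T, I, K, J, P, M, G, S]
Visit O → queue [U, T, I, K, J, P, M, G, S]
Visit U; enqueue V, H → queue [T, I, K, J, P, M, G, S, V, H]
Visit T → queue [I, K, J, P, M, G, S, V, H]
Visit I → queue [K, J, P, M, G, S, V, H]
Visit K → queue [J, P, M, G, S, V, H]
Visit J → queue [P, M, G, S, V, H]
Visit P; enqueue Q → queue [M, G, S, V, H, Q]
Visit M → queue [G, S, V, H, Q]
Visit G → queue [S, V, H, Q]
Visit S → queue [V, H, Q]
Visit V → queue [H, Q]
Visit H → queue [Q]
Visit Q → queue []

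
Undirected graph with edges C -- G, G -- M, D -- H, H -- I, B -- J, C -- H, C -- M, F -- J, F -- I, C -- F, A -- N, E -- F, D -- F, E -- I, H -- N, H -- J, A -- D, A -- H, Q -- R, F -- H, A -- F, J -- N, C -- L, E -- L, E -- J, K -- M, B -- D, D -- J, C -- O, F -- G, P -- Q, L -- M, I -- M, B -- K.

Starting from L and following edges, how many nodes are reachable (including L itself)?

BFS from L visits: L, M, E, C, K, I, G, J, F, O, H, B, N, D, A
Reachable nodes: 15 of 18 total.

15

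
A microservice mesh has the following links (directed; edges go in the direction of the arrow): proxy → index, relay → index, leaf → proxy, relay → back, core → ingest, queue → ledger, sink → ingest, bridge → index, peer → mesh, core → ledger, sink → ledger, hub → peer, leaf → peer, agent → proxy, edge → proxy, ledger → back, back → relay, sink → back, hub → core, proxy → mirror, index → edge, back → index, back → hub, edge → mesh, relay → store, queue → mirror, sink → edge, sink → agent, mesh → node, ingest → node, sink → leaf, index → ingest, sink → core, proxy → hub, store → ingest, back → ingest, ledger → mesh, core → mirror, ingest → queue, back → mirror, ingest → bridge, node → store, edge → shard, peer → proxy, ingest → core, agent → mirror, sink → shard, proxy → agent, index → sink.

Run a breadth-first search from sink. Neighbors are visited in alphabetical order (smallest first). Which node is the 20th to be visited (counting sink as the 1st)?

store

Visit sink; enqueue agent, back, core, edge, ingest, leaf, ledger, shard → queue [agent, back, core, edge, ingest, leaf, ledger, shard]
Visit agent; enqueue mirror, proxy → queue [back, core, edge, ingest, leaf, ledger, shard, mirror, proxy]
Visit back; enqueue hub, index, relay → queue [core, edge, ingest, leaf, ledger, shard, mirror, proxy, hub, index, relay]
Visit core → queue [edge, ingest, leaf, ledger, shard, mirror, proxy, hub, index, relay]
Visit edge; enqueue mesh → queue [ingest, leaf, ledger, shard, mirror, proxy, hub, index, relay, mesh]
Visit ingest; enqueue bridge, node, queue → queue [leaf, ledger, shard, mirror, proxy, hub, index, relay, mesh, bridge, node, queue]
Visit leaf; enqueue peer → queue [ledger, shard, mirror, proxy, hub, index, relay, mesh, bridge, node, queue, peer]
Visit ledger → queue [shard, mirror, proxy, hub, index, relay, mesh, bridge, node, queue, peer]
Visit shard → queue [mirror, proxy, hub, index, relay, mesh, bridge, node, queue, peer]
Visit mirror → queue [proxy, hub, index, relay, mesh, bridge, node, queue, peer]
Visit proxy → queue [hub, index, relay, mesh, bridge, node, queue, peer]
Visit hub → queue [index, relay, mesh, bridge, node, queue, peer]
Visit index → queue [relay, mesh, bridge, node, queue, peer]
Visit relay; enqueue store → queue [mesh, bridge, node, queue, peer, store]
Visit mesh → queue [bridge, node, queue, peer, store]
Visit bridge → queue [node, queue, peer, store]
Visit node → queue [queue, peer, store]
Visit queue → queue [peer, store]
Visit peer → queue [store]
Visit store → queue []

Visit order: sink, agent, back, core, edge, ingest, leaf, ledger, shard, mirror, proxy, hub, index, relay, mesh, bridge, node, queue, peer, store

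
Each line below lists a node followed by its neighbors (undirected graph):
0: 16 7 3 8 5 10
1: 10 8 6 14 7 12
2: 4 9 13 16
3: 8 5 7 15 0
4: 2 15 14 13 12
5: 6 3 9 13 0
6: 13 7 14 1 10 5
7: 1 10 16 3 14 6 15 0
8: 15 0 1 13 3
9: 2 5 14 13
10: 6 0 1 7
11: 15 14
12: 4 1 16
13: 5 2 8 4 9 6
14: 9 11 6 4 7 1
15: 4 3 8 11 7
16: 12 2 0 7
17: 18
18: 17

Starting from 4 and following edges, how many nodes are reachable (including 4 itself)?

BFS from 4 visits: 4, 15, 14, 13, 12, 2, 11, 8, 7, 3, 9, 6, 1, 5, 16, 0, 10
Reachable nodes: 17 of 19 total.

17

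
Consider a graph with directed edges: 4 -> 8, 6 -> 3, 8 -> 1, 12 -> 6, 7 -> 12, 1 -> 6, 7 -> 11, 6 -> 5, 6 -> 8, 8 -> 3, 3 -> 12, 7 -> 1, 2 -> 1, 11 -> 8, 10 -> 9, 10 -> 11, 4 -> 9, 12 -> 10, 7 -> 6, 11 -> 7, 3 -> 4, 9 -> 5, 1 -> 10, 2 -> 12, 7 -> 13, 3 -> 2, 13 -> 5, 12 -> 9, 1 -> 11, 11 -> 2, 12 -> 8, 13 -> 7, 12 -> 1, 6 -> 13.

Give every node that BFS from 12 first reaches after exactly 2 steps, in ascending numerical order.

3, 5, 11, 13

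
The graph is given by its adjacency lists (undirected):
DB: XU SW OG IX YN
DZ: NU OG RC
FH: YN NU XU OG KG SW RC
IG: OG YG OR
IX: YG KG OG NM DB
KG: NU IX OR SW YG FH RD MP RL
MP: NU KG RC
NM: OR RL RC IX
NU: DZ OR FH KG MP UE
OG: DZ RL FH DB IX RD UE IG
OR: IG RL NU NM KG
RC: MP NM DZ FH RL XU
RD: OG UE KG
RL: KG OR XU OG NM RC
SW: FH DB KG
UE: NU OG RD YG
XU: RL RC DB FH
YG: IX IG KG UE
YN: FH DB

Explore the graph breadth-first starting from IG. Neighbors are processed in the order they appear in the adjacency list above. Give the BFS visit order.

Visit IG; enqueue OG, YG, OR → queue [OG, YG, OR]
Visit OG; enqueue DZ, RL, FH, DB, IX, RD, UE → queue [YG, OR, DZ, RL, FH, DB, IX, RD, UE]
Visit YG; enqueue KG → queue [OR, DZ, RL, FH, DB, IX, RD, UE, KG]
Visit OR; enqueue NU, NM → queue [DZ, RL, FH, DB, IX, RD, UE, KG, NU, NM]
Visit DZ; enqueue RC → queue [RL, FH, DB, IX, RD, UE, KG, NU, NM, RC]
Visit RL; enqueue XU → queue [FH, DB, IX, RD, UE, KG, NU, NM, RC, XU]
Visit FH; enqueue YN, SW → queue [DB, IX, RD, UE, KG, NU, NM, RC, XU, YN, SW]
Visit DB → queue [IX, RD, UE, KG, NU, NM, RC, XU, YN, SW]
Visit IX → queue [RD, UE, KG, NU, NM, RC, XU, YN, SW]
Visit RD → queue [UE, KG, NU, NM, RC, XU, YN, SW]
Visit UE → queue [KG, NU, NM, RC, XU, YN, SW]
Visit KG; enqueue MP → queue [NU, NM, RC, XU, YN, SW, MP]
Visit NU → queue [NM, RC, XU, YN, SW, MP]
Visit NM → queue [RC, XU, YN, SW, MP]
Visit RC → queue [XU, YN, SW, MP]
Visit XU → queue [YN, SW, MP]
Visit YN → queue [SW, MP]
Visit SW → queue [MP]
Visit MP → queue []

IG OG YG OR DZ RL FH DB IX RD UE KG NU NM RC XU YN SW MP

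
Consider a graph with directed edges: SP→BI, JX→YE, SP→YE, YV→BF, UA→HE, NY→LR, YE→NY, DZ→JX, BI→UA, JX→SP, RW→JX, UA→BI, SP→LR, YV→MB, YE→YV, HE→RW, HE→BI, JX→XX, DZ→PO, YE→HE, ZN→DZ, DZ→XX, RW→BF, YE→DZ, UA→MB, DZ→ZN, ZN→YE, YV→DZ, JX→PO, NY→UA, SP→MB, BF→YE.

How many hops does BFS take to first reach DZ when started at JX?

2

Level 0: JX
Level 1: PO, SP, XX, YE
Level 2: BI, DZ, HE, LR, MB, NY, YV
Level 3: BF, RW, UA, ZN
DZ first appears at level 2.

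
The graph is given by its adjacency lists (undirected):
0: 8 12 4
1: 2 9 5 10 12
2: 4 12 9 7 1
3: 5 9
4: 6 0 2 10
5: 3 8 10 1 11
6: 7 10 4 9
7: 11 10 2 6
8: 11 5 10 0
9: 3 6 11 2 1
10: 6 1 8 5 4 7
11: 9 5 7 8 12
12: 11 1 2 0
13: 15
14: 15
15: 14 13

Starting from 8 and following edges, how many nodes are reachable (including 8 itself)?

BFS from 8 visits: 8, 11, 5, 10, 0, 9, 7, 12, 3, 1, 6, 4, 2
Reachable nodes: 13 of 16 total.

13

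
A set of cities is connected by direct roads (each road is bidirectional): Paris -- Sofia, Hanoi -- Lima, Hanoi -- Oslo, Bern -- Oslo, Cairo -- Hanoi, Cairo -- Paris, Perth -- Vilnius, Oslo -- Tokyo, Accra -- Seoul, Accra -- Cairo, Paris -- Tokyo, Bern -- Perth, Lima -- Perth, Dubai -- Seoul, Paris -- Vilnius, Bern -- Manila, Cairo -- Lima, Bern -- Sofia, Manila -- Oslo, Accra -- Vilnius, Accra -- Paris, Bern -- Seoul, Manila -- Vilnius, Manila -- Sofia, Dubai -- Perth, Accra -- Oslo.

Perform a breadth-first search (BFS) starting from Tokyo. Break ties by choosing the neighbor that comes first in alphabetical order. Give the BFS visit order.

Visit Tokyo; enqueue Oslo, Paris → queue [Oslo, Paris]
Visit Oslo; enqueue Accra, Bern, Hanoi, Manila → queue [Paris, Accra, Bern, Hanoi, Manila]
Visit Paris; enqueue Cairo, Sofia, Vilnius → queue [Accra, Bern, Hanoi, Manila, Cairo, Sofia, Vilnius]
Visit Accra; enqueue Seoul → queue [Bern, Hanoi, Manila, Cairo, Sofia, Vilnius, Seoul]
Visit Bern; enqueue Perth → queue [Hanoi, Manila, Cairo, Sofia, Vilnius, Seoul, Perth]
Visit Hanoi; enqueue Lima → queue [Manila, Cairo, Sofia, Vilnius, Seoul, Perth, Lima]
Visit Manila → queue [Cairo, Sofia, Vilnius, Seoul, Perth, Lima]
Visit Cairo → queue [Sofia, Vilnius, Seoul, Perth, Lima]
Visit Sofia → queue [Vilnius, Seoul, Perth, Lima]
Visit Vilnius → queue [Seoul, Perth, Lima]
Visit Seoul; enqueue Dubai → queue [Perth, Lima, Dubai]
Visit Perth → queue [Lima, Dubai]
Visit Lima → queue [Dubai]
Visit Dubai → queue []

Tokyo -> Oslo -> Paris -> Accra -> Bern -> Hanoi -> Manila -> Cairo -> Sofia -> Vilnius -> Seoul -> Perth -> Lima -> Dubai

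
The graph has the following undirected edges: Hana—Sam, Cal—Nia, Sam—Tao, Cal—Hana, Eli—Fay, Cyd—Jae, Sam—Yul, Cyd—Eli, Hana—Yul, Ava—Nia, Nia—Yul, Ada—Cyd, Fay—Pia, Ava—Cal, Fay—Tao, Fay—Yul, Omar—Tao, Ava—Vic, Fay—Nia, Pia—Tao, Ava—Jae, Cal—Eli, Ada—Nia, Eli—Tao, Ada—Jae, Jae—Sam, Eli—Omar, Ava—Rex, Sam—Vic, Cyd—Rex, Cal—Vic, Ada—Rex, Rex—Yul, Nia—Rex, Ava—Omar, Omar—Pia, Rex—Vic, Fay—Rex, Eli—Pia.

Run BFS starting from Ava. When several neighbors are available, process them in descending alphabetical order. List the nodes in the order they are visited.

Ava → Vic → Rex → Omar → Nia → Jae → Cal → Sam → Yul → Fay → Cyd → Ada → Tao → Pia → Eli → Hana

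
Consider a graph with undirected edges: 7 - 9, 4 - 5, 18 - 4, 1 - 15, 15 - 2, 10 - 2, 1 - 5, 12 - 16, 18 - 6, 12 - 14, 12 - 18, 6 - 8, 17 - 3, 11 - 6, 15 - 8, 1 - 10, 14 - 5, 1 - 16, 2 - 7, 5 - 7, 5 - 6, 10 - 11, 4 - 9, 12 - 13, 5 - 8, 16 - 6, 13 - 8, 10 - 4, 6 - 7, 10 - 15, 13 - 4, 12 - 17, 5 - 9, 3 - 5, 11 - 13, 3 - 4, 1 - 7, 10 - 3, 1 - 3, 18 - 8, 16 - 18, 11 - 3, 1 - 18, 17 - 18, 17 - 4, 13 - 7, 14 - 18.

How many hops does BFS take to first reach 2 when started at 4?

2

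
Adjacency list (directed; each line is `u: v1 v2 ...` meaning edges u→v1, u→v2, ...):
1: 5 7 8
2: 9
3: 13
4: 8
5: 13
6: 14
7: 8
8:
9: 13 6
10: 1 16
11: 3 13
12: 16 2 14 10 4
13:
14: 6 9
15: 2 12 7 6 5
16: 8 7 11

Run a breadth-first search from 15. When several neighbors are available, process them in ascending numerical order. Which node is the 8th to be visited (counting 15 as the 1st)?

Visit 15; enqueue 2, 5, 6, 7, 12 → queue [2, 5, 6, 7, 12]
Visit 2; enqueue 9 → queue [5, 6, 7, 12, 9]
Visit 5; enqueue 13 → queue [6, 7, 12, 9, 13]
Visit 6; enqueue 14 → queue [7, 12, 9, 13, 14]
Visit 7; enqueue 8 → queue [12, 9, 13, 14, 8]
Visit 12; enqueue 4, 10, 16 → queue [9, 13, 14, 8, 4, 10, 16]
Visit 9 → queue [13, 14, 8, 4, 10, 16]
Visit 13 → queue [14, 8, 4, 10, 16]
Visit 14 → queue [8, 4, 10, 16]
Visit 8 → queue [4, 10, 16]
Visit 4 → queue [10, 16]
Visit 10; enqueue 1 → queue [16, 1]
Visit 16; enqueue 11 → queue [1, 11]
Visit 1 → queue [11]
Visit 11; enqueue 3 → queue [3]
Visit 3 → queue []

Visit order: 15, 2, 5, 6, 7, 12, 9, 13, 14, 8, 4, 10, 16, 1, 11, 3

13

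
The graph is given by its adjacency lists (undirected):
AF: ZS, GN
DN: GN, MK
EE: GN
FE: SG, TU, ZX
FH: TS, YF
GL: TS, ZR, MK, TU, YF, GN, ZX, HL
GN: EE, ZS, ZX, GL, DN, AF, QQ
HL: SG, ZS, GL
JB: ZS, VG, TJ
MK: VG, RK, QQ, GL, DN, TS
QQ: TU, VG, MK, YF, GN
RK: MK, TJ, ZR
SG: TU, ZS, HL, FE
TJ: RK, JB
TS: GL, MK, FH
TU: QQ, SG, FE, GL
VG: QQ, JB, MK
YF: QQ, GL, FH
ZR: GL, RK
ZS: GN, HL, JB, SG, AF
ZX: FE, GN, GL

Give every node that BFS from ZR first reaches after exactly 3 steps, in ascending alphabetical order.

AF, DN, EE, FE, FH, JB, QQ, SG, VG, ZS

Level 0: ZR
Level 1: GL, RK
Level 2: GN, HL, MK, TJ, TS, TU, YF, ZX
Level 3: AF, DN, EE, FE, FH, JB, QQ, SG, VG, ZS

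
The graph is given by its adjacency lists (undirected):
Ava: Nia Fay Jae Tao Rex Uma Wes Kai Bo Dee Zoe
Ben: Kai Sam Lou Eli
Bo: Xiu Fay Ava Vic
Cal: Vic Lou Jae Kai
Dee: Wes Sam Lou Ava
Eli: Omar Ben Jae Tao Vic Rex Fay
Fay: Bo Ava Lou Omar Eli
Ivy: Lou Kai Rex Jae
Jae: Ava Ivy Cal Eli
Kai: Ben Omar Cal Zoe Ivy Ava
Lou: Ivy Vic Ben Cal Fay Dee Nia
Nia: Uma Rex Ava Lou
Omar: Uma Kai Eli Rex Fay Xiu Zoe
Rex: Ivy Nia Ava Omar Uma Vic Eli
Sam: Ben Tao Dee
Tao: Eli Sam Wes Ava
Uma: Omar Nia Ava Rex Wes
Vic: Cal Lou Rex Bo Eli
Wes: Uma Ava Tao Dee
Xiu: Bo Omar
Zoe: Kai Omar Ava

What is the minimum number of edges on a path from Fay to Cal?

2

Level 0: Fay
Level 1: Ava, Bo, Eli, Lou, Omar
Level 2: Ben, Cal, Dee, Ivy, Jae, Kai, Nia, Rex, Tao, Uma, Vic, Wes, Xiu, Zoe
Level 3: Sam
Cal first appears at level 2.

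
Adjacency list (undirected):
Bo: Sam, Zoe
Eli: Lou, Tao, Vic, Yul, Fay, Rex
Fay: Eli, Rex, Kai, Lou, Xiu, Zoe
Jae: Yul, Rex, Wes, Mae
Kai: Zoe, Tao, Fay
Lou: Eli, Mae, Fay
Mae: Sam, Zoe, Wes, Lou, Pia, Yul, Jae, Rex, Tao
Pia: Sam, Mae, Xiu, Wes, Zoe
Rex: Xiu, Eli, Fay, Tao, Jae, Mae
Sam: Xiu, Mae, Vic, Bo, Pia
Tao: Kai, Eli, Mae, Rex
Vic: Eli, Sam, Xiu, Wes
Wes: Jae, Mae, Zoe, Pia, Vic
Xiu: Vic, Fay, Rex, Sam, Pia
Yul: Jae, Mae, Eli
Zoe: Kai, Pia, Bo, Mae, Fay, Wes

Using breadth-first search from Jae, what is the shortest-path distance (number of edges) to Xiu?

Level 0: Jae
Level 1: Mae, Rex, Wes, Yul
Level 2: Eli, Fay, Lou, Pia, Sam, Tao, Vic, Xiu, Zoe
Level 3: Bo, Kai
Xiu first appears at level 2.

2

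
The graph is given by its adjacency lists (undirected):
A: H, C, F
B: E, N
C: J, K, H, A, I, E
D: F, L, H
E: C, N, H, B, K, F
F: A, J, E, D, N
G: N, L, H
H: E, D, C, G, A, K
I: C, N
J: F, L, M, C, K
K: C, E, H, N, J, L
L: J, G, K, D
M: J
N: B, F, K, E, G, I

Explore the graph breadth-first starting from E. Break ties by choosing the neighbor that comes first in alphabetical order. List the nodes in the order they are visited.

E B C F H K N A I J D G L M

Visit E; enqueue B, C, F, H, K, N → queue [B, C, F, H, K, N]
Visit B → queue [C, F, H, K, N]
Visit C; enqueue A, I, J → queue [F, H, K, N, A, I, J]
Visit F; enqueue D → queue [H, K, N, A, I, J, D]
Visit H; enqueue G → queue [K, N, A, I, J, D, G]
Visit K; enqueue L → queue [N, A, I, J, D, G, L]
Visit N → queue [A, I, J, D, G, L]
Visit A → queue [I, J, D, G, L]
Visit I → queue [J, D, G, L]
Visit J; enqueue M → queue [D, G, L, M]
Visit D → queue [G, L, M]
Visit G → queue [L, M]
Visit L → queue [M]
Visit M → queue []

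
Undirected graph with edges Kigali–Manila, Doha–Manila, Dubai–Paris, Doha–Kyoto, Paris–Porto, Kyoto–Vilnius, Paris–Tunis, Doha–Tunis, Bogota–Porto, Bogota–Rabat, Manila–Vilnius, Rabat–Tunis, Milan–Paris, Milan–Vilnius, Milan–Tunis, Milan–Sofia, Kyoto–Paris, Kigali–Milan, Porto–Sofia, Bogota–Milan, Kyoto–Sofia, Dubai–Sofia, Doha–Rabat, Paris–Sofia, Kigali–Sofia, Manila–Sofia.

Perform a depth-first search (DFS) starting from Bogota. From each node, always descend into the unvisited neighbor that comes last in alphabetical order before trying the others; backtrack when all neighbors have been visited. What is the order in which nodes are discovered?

Bogota → Rabat → Tunis → Paris → Sofia → Porto → Milan → Vilnius → Manila → Kigali → Doha → Kyoto → Dubai

Visit Bogota
Bogota → Rabat
Rabat → Tunis
Tunis → Paris
Paris → Sofia
Sofia → Porto
Sofia → Milan
Milan → Vilnius
Vilnius → Manila
Manila → Kigali
Manila → Doha
Doha → Kyoto
Sofia → Dubai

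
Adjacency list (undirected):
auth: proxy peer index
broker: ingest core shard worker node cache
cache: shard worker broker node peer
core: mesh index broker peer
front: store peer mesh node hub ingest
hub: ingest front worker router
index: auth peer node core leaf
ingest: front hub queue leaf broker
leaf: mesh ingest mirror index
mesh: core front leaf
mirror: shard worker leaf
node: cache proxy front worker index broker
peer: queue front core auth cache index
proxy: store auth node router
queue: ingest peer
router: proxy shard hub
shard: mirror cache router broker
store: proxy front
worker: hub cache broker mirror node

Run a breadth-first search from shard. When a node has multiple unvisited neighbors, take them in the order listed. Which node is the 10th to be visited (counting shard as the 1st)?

Visit shard; enqueue mirror, cache, router, broker → queue [mirror, cache, router, broker]
Visit mirror; enqueue worker, leaf → queue [cache, router, broker, worker, leaf]
Visit cache; enqueue node, peer → queue [router, broker, worker, leaf, node, peer]
Visit router; enqueue proxy, hub → queue [broker, worker, leaf, node, peer, proxy, hub]
Visit broker; enqueue ingest, core → queue [worker, leaf, node, peer, proxy, hub, ingest, core]
Visit worker → queue [leaf, node, peer, proxy, hub, ingest, core]
Visit leaf; enqueue mesh, index → queue [node, peer, proxy, hub, ingest, core, mesh, index]
Visit node; enqueue front → queue [peer, proxy, hub, ingest, core, mesh, index, front]
Visit peer; enqueue queue, auth → queue [proxy, hub, ingest, core, mesh, index, front, queue, auth]
Visit proxy; enqueue store → queue [hub, ingest, core, mesh, index, front, queue, auth, store]
Visit hub → queue [ingest, core, mesh, index, front, queue, auth, store]
Visit ingest → queue [core, mesh, index, front, queue, auth, store]
Visit core → queue [mesh, index, front, queue, auth, store]
Visit mesh → queue [index, front, queue, auth, store]
Visit index → queue [front, queue, auth, store]
Visit front → queue [queue, auth, store]
Visit queue → queue [auth, store]
Visit auth → queue [store]
Visit store → queue []

Visit order: shard, mirror, cache, router, broker, worker, leaf, node, peer, proxy, hub, ingest, core, mesh, index, front, queue, auth, store

proxy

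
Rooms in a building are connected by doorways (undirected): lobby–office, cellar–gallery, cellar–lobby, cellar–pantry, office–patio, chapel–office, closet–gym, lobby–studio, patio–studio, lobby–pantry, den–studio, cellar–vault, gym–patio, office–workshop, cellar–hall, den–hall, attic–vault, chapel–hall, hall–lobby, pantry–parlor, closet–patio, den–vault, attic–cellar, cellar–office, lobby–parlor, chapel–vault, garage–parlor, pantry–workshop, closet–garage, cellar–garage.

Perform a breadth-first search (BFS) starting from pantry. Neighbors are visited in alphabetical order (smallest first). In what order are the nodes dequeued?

pantry, cellar, lobby, parlor, workshop, attic, gallery, garage, hall, office, vault, studio, closet, chapel, den, patio, gym

Visit pantry; enqueue cellar, lobby, parlor, workshop → queue [cellar, lobby, parlor, workshop]
Visit cellar; enqueue attic, gallery, garage, hall, office, vault → queue [lobby, parlor, workshop, attic, gallery, garage, hall, office, vault]
Visit lobby; enqueue studio → queue [parlor, workshop, attic, gallery, garage, hall, office, vault, studio]
Visit parlor → queue [workshop, attic, gallery, garage, hall, office, vault, studio]
Visit workshop → queue [attic, gallery, garage, hall, office, vault, studio]
Visit attic → queue [gallery, garage, hall, office, vault, studio]
Visit gallery → queue [garage, hall, office, vault, studio]
Visit garage; enqueue closet → queue [hall, office, vault, studio, closet]
Visit hall; enqueue chapel, den → queue [office, vault, studio, closet, chapel, den]
Visit office; enqueue patio → queue [vault, studio, closet, chapel, den, patio]
Visit vault → queue [studio, closet, chapel, den, patio]
Visit studio → queue [closet, chapel, den, patio]
Visit closet; enqueue gym → queue [chapel, den, patio, gym]
Visit chapel → queue [den, patio, gym]
Visit den → queue [patio, gym]
Visit patio → queue [gym]
Visit gym → queue []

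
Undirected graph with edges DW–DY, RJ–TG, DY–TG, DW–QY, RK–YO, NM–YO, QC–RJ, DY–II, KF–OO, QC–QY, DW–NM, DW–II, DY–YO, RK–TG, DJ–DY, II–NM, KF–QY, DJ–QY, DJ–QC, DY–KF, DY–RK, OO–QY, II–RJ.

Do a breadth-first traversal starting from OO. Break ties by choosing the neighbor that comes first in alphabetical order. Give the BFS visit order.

OO, KF, QY, DY, DJ, DW, QC, II, RK, TG, YO, NM, RJ

Visit OO; enqueue KF, QY → queue [KF, QY]
Visit KF; enqueue DY → queue [QY, DY]
Visit QY; enqueue DJ, DW, QC → queue [DY, DJ, DW, QC]
Visit DY; enqueue II, RK, TG, YO → queue [DJ, DW, QC, II, RK, TG, YO]
Visit DJ → queue [DW, QC, II, RK, TG, YO]
Visit DW; enqueue NM → queue [QC, II, RK, TG, YO, NM]
Visit QC; enqueue RJ → queue [II, RK, TG, YO, NM, RJ]
Visit II → queue [RK, TG, YO, NM, RJ]
Visit RK → queue [TG, YO, NM, RJ]
Visit TG → queue [YO, NM, RJ]
Visit YO → queue [NM, RJ]
Visit NM → queue [RJ]
Visit RJ → queue []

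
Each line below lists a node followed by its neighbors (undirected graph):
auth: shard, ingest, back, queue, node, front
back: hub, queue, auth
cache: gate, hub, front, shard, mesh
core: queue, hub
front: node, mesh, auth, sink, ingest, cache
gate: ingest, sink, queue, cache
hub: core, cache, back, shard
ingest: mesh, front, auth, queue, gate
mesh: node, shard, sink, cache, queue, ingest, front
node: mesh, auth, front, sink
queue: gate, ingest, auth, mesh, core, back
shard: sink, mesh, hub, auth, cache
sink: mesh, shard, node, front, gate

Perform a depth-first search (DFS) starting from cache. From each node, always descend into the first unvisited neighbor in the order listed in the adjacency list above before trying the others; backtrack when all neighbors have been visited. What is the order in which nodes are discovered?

cache gate ingest mesh node auth shard sink front hub core queue back

Visit cache
cache → gate
gate → ingest
ingest → mesh
mesh → node
node → auth
auth → shard
shard → sink
sink → front
shard → hub
hub → core
core → queue
queue → back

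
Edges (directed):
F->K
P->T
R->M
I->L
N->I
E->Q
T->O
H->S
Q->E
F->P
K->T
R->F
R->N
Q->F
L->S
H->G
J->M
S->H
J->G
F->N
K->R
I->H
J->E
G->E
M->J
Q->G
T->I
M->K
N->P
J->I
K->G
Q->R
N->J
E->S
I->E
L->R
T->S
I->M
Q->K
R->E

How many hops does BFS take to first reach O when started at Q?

Level 0: Q
Level 1: E, F, G, K, R
Level 2: M, N, P, S, T
Level 3: H, I, J, O
Level 4: L
O first appears at level 3.

3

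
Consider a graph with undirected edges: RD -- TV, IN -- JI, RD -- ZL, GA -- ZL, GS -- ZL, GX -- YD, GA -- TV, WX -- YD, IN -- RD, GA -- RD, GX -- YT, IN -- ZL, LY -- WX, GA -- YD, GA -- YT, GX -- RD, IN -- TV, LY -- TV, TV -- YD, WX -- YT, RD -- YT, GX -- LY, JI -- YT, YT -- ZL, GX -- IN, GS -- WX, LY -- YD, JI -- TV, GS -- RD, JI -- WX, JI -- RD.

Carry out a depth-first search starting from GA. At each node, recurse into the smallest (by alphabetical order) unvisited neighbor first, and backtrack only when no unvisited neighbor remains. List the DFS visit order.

GA → RD → GS → WX → JI → IN → GX → LY → TV → YD → YT → ZL

Visit GA
GA → RD
RD → GS
GS → WX
WX → JI
JI → IN
IN → GX
GX → LY
LY → TV
TV → YD
GX → YT
YT → ZL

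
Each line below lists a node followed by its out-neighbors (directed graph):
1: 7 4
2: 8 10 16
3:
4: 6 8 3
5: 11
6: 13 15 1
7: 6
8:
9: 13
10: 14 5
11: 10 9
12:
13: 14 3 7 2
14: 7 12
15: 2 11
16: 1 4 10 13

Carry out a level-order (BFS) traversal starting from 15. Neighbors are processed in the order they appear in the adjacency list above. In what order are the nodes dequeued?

Visit 15; enqueue 2, 11 → queue [2, 11]
Visit 2; enqueue 8, 10, 16 → queue [11, 8, 10, 16]
Visit 11; enqueue 9 → queue [8, 10, 16, 9]
Visit 8 → queue [10, 16, 9]
Visit 10; enqueue 14, 5 → queue [16, 9, 14, 5]
Visit 16; enqueue 1, 4, 13 → queue [9, 14, 5, 1, 4, 13]
Visit 9 → queue [14, 5, 1, 4, 13]
Visit 14; enqueue 7, 12 → queue [5, 1, 4, 13, 7, 12]
Visit 5 → queue [1, 4, 13, 7, 12]
Visit 1 → queue [4, 13, 7, 12]
Visit 4; enqueue 6, 3 → queue [13, 7, 12, 6, 3]
Visit 13 → queue [7, 12, 6, 3]
Visit 7 → queue [12, 6, 3]
Visit 12 → queue [6, 3]
Visit 6 → queue [3]
Visit 3 → queue []

15, 2, 11, 8, 10, 16, 9, 14, 5, 1, 4, 13, 7, 12, 6, 3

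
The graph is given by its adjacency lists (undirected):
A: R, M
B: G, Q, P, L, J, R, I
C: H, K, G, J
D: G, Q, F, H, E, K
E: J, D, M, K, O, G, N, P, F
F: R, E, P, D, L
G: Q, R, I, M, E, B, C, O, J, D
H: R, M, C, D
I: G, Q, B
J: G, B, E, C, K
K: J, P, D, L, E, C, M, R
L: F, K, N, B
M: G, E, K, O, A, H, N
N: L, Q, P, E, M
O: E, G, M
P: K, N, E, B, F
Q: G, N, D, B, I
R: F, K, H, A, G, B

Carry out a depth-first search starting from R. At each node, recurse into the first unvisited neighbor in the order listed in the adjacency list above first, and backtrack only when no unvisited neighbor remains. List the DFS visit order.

R, F, E, J, G, Q, N, L, K, P, B, I, D, H, M, O, A, C

Visit R
R → F
F → E
E → J
J → G
G → Q
Q → N
N → L
L → K
K → P
P → B
B → I
K → D
D → H
H → M
M → O
M → A
H → C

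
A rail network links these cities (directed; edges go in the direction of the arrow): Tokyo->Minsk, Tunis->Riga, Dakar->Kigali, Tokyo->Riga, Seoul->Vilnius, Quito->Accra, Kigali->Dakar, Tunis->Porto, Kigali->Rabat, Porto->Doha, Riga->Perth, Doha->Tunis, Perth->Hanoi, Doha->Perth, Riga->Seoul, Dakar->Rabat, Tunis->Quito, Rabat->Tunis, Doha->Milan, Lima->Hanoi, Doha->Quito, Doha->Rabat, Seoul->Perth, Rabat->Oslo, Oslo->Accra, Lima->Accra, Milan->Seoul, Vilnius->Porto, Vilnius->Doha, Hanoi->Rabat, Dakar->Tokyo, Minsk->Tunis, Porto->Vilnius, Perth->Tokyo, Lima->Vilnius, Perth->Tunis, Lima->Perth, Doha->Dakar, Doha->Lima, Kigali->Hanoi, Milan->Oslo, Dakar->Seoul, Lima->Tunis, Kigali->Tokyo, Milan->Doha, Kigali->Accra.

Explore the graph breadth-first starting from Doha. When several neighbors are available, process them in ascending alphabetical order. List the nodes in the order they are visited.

Doha -> Dakar -> Lima -> Milan -> Perth -> Quito -> Rabat -> Tunis -> Kigali -> Seoul -> Tokyo -> Accra -> Hanoi -> Vilnius -> Oslo -> Porto -> Riga -> Minsk

Visit Doha; enqueue Dakar, Lima, Milan, Perth, Quito, Rabat, Tunis → queue [Dakar, Lima, Milan, Perth, Quito, Rabat, Tunis]
Visit Dakar; enqueue Kigali, Seoul, Tokyo → queue [Lima, Milan, Perth, Quito, Rabat, Tunis, Kigali, Seoul, Tokyo]
Visit Lima; enqueue Accra, Hanoi, Vilnius → queue [Milan, Perth, Quito, Rabat, Tunis, Kigali, Seoul, Tokyo, Accra, Hanoi, Vilnius]
Visit Milan; enqueue Oslo → queue [Perth, Quito, Rabat, Tunis, Kigali, Seoul, Tokyo, Accra, Hanoi, Vilnius, Oslo]
Visit Perth → queue [Quito, Rabat, Tunis, Kigali, Seoul, Tokyo, Accra, Hanoi, Vilnius, Oslo]
Visit Quito → queue [Rabat, Tunis, Kigali, Seoul, Tokyo, Accra, Hanoi, Vilnius, Oslo]
Visit Rabat → queue [Tunis, Kigali, Seoul, Tokyo, Accra, Hanoi, Vilnius, Oslo]
Visit Tunis; enqueue Porto, Riga → queue [Kigali, Seoul, Tokyo, Accra, Hanoi, Vilnius, Oslo, Porto, Riga]
Visit Kigali → queue [Seoul, Tokyo, Accra, Hanoi, Vilnius, Oslo, Porto, Riga]
Visit Seoul → queue [Tokyo, Accra, Hanoi, Vilnius, Oslo, Porto, Riga]
Visit Tokyo; enqueue Minsk → queue [Accra, Hanoi, Vilnius, Oslo, Porto, Riga, Minsk]
Visit Accra → queue [Hanoi, Vilnius, Oslo, Porto, Riga, Minsk]
Visit Hanoi → queue [Vilnius, Oslo, Porto, Riga, Minsk]
Visit Vilnius → queue [Oslo, Porto, Riga, Minsk]
Visit Oslo → queue [Porto, Riga, Minsk]
Visit Porto → queue [Riga, Minsk]
Visit Riga → queue [Minsk]
Visit Minsk → queue []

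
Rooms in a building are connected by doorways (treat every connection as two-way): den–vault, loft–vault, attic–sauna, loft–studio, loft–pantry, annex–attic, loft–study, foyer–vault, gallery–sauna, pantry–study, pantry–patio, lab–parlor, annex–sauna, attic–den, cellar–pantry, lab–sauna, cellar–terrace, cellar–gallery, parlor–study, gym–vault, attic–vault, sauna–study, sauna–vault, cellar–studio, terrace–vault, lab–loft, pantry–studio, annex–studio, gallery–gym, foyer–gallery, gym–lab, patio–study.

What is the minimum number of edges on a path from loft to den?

2

Level 0: loft
Level 1: lab, pantry, studio, study, vault
Level 2: annex, attic, cellar, den, foyer, gym, parlor, patio, sauna, terrace
Level 3: gallery
den first appears at level 2.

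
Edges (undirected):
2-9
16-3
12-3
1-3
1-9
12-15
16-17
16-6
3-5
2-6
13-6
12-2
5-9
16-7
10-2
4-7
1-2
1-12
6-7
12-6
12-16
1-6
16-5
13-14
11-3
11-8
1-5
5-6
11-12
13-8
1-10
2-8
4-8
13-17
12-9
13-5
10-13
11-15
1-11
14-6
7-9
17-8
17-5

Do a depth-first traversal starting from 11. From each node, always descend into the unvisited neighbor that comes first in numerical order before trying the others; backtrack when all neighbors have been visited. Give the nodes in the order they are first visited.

11 → 1 → 2 → 6 → 5 → 3 → 12 → 9 → 7 → 4 → 8 → 13 → 10 → 14 → 17 → 16 → 15

Visit 11
11 → 1
1 → 2
2 → 6
6 → 5
5 → 3
3 → 12
12 → 9
9 → 7
7 → 4
4 → 8
8 → 13
13 → 10
13 → 14
13 → 17
17 → 16
12 → 15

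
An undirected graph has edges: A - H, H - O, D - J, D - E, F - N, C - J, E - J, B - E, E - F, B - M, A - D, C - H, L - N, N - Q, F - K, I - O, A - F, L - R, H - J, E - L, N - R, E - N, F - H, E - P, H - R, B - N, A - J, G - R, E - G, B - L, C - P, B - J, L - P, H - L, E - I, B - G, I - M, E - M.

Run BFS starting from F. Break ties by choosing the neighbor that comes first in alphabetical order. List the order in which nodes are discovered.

F -> A -> E -> H -> K -> N -> D -> J -> B -> G -> I -> L -> M -> P -> C -> O -> R -> Q

Visit F; enqueue A, E, H, K, N → queue [A, E, H, K, N]
Visit A; enqueue D, J → queue [E, H, K, N, D, J]
Visit E; enqueue B, G, I, L, M, P → queue [H, K, N, D, J, B, G, I, L, M, P]
Visit H; enqueue C, O, R → queue [K, N, D, J, B, G, I, L, M, P, C, O, R]
Visit K → queue [N, D, J, B, G, I, L, M, P, C, O, R]
Visit N; enqueue Q → queue [D, J, B, G, I, L, M, P, C, O, R, Q]
Visit D → queue [J, B, G, I, L, M, P, C, O, R, Q]
Visit J → queue [B, G, I, L, M, P, C, O, R, Q]
Visit B → queue [G, I, L, M, P, C, O, R, Q]
Visit G → queue [I, L, M, P, C, O, R, Q]
Visit I → queue [L, M, P, C, O, R, Q]
Visit L → queue [M, P, C, O, R, Q]
Visit M → queue [P, C, O, R, Q]
Visit P → queue [C, O, R, Q]
Visit C → queue [O, R, Q]
Visit O → queue [R, Q]
Visit R → queue [Q]
Visit Q → queue []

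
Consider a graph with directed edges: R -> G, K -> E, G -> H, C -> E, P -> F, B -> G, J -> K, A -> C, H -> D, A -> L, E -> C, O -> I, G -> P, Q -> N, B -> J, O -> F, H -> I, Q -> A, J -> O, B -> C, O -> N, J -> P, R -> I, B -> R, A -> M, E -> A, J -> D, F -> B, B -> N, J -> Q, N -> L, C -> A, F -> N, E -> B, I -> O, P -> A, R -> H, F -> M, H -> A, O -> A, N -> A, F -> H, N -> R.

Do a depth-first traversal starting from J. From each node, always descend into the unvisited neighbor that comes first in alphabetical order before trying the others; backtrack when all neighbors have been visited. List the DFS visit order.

J -> D -> K -> E -> A -> C -> L -> M -> B -> G -> H -> I -> O -> F -> N -> R -> P -> Q

Visit J
J → D
J → K
K → E
E → A
A → C
A → L
A → M
E → B
B → G
G → H
H → I
I → O
O → F
F → N
N → R
G → P
J → Q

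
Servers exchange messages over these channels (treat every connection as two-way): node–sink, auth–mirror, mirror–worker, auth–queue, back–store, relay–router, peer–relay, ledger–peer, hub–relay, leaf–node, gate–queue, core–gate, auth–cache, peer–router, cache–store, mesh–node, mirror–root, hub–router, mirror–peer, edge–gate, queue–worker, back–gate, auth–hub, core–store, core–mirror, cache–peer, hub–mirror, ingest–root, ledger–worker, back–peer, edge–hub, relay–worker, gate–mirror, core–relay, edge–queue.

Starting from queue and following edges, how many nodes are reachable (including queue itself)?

17

BFS from queue visits: queue, auth, edge, gate, worker, cache, hub, mirror, back, core, ledger, relay, peer, store, router, root, ingest
Reachable nodes: 17 of 21 total.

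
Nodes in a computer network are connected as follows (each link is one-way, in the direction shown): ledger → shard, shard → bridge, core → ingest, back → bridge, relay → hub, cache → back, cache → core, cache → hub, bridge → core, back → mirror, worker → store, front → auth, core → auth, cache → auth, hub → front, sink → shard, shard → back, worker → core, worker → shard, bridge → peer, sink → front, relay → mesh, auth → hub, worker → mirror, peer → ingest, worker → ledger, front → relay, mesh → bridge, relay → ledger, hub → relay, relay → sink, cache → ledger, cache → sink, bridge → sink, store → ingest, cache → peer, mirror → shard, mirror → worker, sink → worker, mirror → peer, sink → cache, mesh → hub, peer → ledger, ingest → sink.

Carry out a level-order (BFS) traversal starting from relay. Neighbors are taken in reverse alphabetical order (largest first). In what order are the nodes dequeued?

Visit relay; enqueue sink, mesh, ledger, hub → queue [sink, mesh, ledger, hub]
Visit sink; enqueue worker, shard, front, cache → queue [mesh, ledger, hub, worker, shard, front, cache]
Visit mesh; enqueue bridge → queue [ledger, hub, worker, shard, front, cache, bridge]
Visit ledger → queue [hub, worker, shard, front, cache, bridge]
Visit hub → queue [worker, shard, front, cache, bridge]
Visit worker; enqueue store, mirror, core → queue [shard, front, cache, bridge, store, mirror, core]
Visit shard; enqueue back → queue [front, cache, bridge, store, mirror, core, back]
Visit front; enqueue auth → queue [cache, bridge, store, mirror, core, back, auth]
Visit cache; enqueue peer → queue [bridge, store, mirror, core, back, auth, peer]
Visit bridge → queue [store, mirror, core, back, auth, peer]
Visit store; enqueue ingest → queue [mirror, core, back, auth, peer, ingest]
Visit mirror → queue [core, back, auth, peer, ingest]
Visit core → queue [back, auth, peer, ingest]
Visit back → queue [auth, peer, ingest]
Visit auth → queue [peer, ingest]
Visit peer → queue [ingest]
Visit ingest → queue []

relay → sink → mesh → ledger → hub → worker → shard → front → cache → bridge → store → mirror → core → back → auth → peer → ingest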